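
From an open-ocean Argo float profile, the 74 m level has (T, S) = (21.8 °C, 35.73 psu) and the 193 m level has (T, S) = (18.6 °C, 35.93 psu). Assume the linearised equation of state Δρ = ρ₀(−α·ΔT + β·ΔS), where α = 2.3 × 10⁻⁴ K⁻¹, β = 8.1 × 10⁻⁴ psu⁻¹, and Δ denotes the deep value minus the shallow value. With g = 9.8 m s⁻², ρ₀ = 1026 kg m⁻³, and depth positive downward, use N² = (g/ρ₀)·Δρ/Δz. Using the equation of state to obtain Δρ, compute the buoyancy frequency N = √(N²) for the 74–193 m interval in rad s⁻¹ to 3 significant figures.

ΔT = -3.2 K, ΔS = +0.20 psu (deep − shallow).
Δρ/ρ₀ = −αΔT + βΔS = 7.36 × 10⁻⁴ + 1.62 × 10⁻⁴ = 8.98 × 10⁻⁴, so Δρ ≈ 0.9213 kg m⁻³.
N² = (g/ρ₀)·Δρ/Δz = g·(Δρ/ρ₀)/Δz = 9.8 × 8.98 × 10⁻⁴ / 119 = 7.3953 × 10⁻⁵ s⁻².
N = √(7.3953 × 10⁻⁵) = 8.5996 × 10⁻³ rad s⁻¹ ≈ 8.60 × 10⁻³ rad s⁻¹.

8.60 × 10⁻³ rad s⁻¹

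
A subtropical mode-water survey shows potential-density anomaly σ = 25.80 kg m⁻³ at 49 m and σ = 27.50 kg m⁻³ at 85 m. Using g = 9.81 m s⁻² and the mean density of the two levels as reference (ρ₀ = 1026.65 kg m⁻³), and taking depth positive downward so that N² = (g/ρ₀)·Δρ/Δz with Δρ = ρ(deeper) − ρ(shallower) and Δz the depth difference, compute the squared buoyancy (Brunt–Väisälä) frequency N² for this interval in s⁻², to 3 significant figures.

Δρ = 1027.50 − 1025.80 = 1.70 kg m⁻³ over Δz = 85 − 49 = 36 m.
N² = (9.81/1026.65) × (1.70/36) = 4.5122 × 10⁻⁴ s⁻² ≈ 4.51 × 10⁻⁴ s⁻².

4.51 × 10⁻⁴ s⁻²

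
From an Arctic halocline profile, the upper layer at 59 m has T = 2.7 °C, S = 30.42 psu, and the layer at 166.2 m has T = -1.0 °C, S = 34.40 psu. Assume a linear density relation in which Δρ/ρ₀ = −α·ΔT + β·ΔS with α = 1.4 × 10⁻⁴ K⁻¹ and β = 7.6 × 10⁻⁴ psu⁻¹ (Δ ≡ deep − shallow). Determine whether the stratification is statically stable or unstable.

ΔT = -1.0 − 2.7 = -3.7 K and ΔS = 34.40 − 30.42 = +3.98 psu (deep − shallow).
−αΔT = 5.18 × 10⁻⁴; βΔS = 3.0248 × 10⁻³; sum Δρ/ρ₀ = 3.5428 × 10⁻³.
Δρ/ρ₀ > 0, so Δρ > 0: deeper water is denser → statically stable.

stable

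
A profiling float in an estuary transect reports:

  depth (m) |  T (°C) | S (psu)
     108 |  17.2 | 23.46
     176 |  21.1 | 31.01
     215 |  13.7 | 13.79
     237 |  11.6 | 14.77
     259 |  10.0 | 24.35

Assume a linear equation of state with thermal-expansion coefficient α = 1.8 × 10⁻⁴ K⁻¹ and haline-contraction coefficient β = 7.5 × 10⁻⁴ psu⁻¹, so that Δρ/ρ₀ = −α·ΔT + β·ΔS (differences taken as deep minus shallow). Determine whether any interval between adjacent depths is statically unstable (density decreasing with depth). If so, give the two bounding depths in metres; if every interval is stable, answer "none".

176–215 m

Evaluate Δρ/ρ₀ = −αΔT + βΔS across each adjacent pair:
  108–176 m: −αΔT+βΔS = −(1.8 × 10⁻⁴)(+3.9)+(7.5 × 10⁻⁴)(+7.55) = 5.0 × 10⁻³ → stable
  176–215 m: −αΔT+βΔS = −(1.8 × 10⁻⁴)(-7.4)+(7.5 × 10⁻⁴)(-17.22) = -0.012 → UNSTABLE
  215–237 m: −αΔT+βΔS = −(1.8 × 10⁻⁴)(-2.1)+(7.5 × 10⁻⁴)(+0.98) = 1.1 × 10⁻³ → stable
  237–259 m: −αΔT+βΔS = −(1.8 × 10⁻⁴)(-1.6)+(7.5 × 10⁻⁴)(+9.58) = 7.5 × 10⁻³ → stable
The 176–215 m interval has Δρ < 0: lighter water underlies denser water.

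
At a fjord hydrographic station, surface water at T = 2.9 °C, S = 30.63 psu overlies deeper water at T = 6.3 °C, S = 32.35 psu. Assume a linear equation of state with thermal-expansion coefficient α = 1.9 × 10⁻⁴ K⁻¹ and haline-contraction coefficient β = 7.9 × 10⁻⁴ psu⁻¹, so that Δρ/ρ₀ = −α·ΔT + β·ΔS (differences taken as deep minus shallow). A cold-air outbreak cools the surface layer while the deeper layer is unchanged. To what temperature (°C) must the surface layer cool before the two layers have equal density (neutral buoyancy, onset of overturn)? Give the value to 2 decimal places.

Neutral buoyancy requires Δρ = 0, i.e. −α(T_deep − T_surf′) + β(S_deep − S_surf) = 0.
T_surf′ = T_deep − (β/α)·ΔS = 6.3 − (7.9 × 10⁻⁴/1.9 × 10⁻⁴)·(+1.72) = -0.8516 °C.
Cooling required: 2.9 − (-0.8516) = 3.7516 °C.

-0.85 °C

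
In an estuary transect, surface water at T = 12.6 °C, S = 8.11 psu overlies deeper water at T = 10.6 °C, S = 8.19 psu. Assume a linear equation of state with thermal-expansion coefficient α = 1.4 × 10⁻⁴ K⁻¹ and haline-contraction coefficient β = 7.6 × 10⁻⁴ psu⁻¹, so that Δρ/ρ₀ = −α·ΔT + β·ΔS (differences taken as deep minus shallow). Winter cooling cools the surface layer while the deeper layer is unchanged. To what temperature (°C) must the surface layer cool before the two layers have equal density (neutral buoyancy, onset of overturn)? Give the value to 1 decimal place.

10.2 °C

Neutral buoyancy requires Δρ = 0, i.e. −α(T_deep − T_surf′) + β(S_deep − S_surf) = 0.
T_surf′ = T_deep − (β/α)·ΔS = 10.6 − (7.6 × 10⁻⁴/1.4 × 10⁻⁴)·(+0.08) = 10.166 °C.
Cooling required: 12.6 − (10.166) = 2.434 °C.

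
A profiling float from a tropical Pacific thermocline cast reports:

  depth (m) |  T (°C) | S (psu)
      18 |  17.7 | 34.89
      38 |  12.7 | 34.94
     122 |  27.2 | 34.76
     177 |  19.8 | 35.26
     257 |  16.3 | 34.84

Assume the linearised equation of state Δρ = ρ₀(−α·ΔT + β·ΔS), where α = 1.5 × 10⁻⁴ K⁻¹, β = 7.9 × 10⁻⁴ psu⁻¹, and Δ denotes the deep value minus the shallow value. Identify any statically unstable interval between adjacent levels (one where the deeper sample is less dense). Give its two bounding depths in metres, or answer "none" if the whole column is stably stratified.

Evaluate Δρ/ρ₀ = −αΔT + βΔS across each adjacent pair:
  18–38 m: −αΔT+βΔS = −(1.5 × 10⁻⁴)(-5.0)+(7.9 × 10⁻⁴)(+0.05) = 7.9 × 10⁻⁴ → stable
  38–122 m: −αΔT+βΔS = −(1.5 × 10⁻⁴)(+14.5)+(7.9 × 10⁻⁴)(-0.18) = -2.3 × 10⁻³ → UNSTABLE
  122–177 m: −αΔT+βΔS = −(1.5 × 10⁻⁴)(-7.4)+(7.9 × 10⁻⁴)(+0.50) = 1.5 × 10⁻³ → stable
  177–257 m: −αΔT+βΔS = −(1.5 × 10⁻⁴)(-3.5)+(7.9 × 10⁻⁴)(-0.42) = 1.9 × 10⁻⁴ → stable
The 38–122 m interval has Δρ < 0: lighter water underlies denser water.

38–122 m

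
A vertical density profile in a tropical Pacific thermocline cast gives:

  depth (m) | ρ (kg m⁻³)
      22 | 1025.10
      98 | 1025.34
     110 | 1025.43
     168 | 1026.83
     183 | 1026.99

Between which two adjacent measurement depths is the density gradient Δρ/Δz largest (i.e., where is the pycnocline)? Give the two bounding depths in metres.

110–168 m

Compute the density gradient over each adjacent pair:
  22–98 m: Δρ/Δz = 0.24/76 = 3.2 × 10⁻³ kg m⁻⁴
  98–110 m: Δρ/Δz = 0.09/12 = 7.5 × 10⁻³ kg m⁻⁴
  110–168 m: Δρ/Δz = 1.40/58 = 0.024 kg m⁻⁴
  168–183 m: Δρ/Δz = 0.16/15 = 0.011 kg m⁻⁴
The largest gradient is in the 110–168 m interval — the pycnocline.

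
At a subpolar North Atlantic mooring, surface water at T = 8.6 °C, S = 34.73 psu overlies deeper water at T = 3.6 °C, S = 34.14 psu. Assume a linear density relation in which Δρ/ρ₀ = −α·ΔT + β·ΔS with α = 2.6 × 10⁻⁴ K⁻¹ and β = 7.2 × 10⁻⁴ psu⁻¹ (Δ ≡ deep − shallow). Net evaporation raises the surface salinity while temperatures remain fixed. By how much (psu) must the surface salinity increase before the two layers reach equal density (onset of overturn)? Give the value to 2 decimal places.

1.22 psu

Neutral buoyancy requires −α(T_deep − T_surf) + β(S_deep − S_surf′) = 0.
S_surf′ = S_deep − (α/β)·ΔT = 34.14 − (2.6 × 10⁻⁴/7.2 × 10⁻⁴)·(-5.0) = 35.9456 psu.
Increase required: 35.9456 − 34.73 = 1.2156 psu.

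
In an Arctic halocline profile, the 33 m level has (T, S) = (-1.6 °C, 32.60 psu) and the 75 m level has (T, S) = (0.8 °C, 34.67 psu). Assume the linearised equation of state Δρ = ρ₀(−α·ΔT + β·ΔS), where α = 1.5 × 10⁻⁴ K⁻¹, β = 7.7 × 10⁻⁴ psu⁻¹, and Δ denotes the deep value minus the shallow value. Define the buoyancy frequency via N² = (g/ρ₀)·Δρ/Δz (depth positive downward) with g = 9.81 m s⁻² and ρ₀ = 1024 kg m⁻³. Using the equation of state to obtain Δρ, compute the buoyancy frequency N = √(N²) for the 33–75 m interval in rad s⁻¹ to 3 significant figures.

ΔT = +2.4 K, ΔS = +2.07 psu (deep − shallow).
Δρ/ρ₀ = −αΔT + βΔS = -3.60 × 10⁻⁴ + 1.5939 × 10⁻³ = 1.2339 × 10⁻³, so Δρ ≈ 1.264 kg m⁻³.
N² = (g/ρ₀)·Δρ/Δz = g·(Δρ/ρ₀)/Δz = 9.81 × 1.2339 × 10⁻³ / 42 = 2.8820 × 10⁻⁴ s⁻².
N = √(2.8820 × 10⁻⁴) = 0.016976 rad s⁻¹ ≈ 0.0170 rad s⁻¹.

0.0170 rad s⁻¹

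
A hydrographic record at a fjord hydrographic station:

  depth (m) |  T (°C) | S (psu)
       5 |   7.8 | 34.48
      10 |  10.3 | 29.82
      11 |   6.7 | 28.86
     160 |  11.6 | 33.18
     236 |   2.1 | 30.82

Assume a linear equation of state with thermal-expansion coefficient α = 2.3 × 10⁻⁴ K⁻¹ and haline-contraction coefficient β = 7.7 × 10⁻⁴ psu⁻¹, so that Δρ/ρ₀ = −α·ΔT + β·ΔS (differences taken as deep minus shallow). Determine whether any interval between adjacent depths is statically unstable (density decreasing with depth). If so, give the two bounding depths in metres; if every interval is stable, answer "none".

5–10 m

Evaluate Δρ/ρ₀ = −αΔT + βΔS across each adjacent pair:
  5–10 m: −αΔT+βΔS = −(2.3 × 10⁻⁴)(+2.5)+(7.7 × 10⁻⁴)(-4.66) = -4.2 × 10⁻³ → UNSTABLE
  10–11 m: −αΔT+βΔS = −(2.3 × 10⁻⁴)(-3.6)+(7.7 × 10⁻⁴)(-0.96) = 8.9 × 10⁻⁵ → stable
  11–160 m: −αΔT+βΔS = −(2.3 × 10⁻⁴)(+4.9)+(7.7 × 10⁻⁴)(+4.32) = 2.2 × 10⁻³ → stable
  160–236 m: −αΔT+βΔS = −(2.3 × 10⁻⁴)(-9.5)+(7.7 × 10⁻⁴)(-2.36) = 3.7 × 10⁻⁴ → stable
The 5–10 m interval has Δρ < 0: lighter water underlies denser water.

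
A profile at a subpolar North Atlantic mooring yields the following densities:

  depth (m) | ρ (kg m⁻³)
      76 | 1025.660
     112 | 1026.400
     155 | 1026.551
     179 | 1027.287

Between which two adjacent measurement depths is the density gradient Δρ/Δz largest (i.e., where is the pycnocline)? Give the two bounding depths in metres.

Compute the density gradient over each adjacent pair:
  76–112 m: Δρ/Δz = 0.740/36 = 0.021 kg m⁻⁴
  112–155 m: Δρ/Δz = 0.151/43 = 3.5 × 10⁻³ kg m⁻⁴
  155–179 m: Δρ/Δz = 0.736/24 = 0.031 kg m⁻⁴
The largest gradient is in the 155–179 m interval — the pycnocline.

155–179 m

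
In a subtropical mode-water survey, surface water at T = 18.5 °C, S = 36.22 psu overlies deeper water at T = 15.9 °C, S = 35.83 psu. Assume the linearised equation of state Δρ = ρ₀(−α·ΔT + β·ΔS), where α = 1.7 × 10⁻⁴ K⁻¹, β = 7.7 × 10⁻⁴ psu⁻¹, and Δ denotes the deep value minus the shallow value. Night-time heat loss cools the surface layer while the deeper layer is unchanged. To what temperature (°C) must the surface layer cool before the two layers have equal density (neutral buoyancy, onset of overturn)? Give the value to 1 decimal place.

Neutral buoyancy requires Δρ = 0, i.e. −α(T_deep − T_surf′) + β(S_deep − S_surf) = 0.
T_surf′ = T_deep − (β/α)·ΔS = 15.9 − (7.7 × 10⁻⁴/1.7 × 10⁻⁴)·(-0.39) = 17.666 °C.
Cooling required: 18.5 − (17.666) = 0.834 °C.

17.7 °C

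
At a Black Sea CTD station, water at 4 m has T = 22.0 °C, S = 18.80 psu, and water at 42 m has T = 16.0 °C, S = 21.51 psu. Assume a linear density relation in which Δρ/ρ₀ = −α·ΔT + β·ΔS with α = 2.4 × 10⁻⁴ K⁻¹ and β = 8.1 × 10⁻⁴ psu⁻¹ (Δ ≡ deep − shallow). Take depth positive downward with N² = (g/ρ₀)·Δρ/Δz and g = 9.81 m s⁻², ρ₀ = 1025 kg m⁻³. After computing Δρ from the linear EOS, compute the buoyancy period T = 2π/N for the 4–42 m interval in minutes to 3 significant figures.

3.42 min

ΔT = -6.0 K, ΔS = +2.71 psu (deep − shallow).
Δρ/ρ₀ = −αΔT + βΔS = 1.44 × 10⁻³ + 2.1951 × 10⁻³ = 3.6351 × 10⁻³, so Δρ ≈ 3.726 kg m⁻³.
N² = (g/ρ₀)·Δρ/Δz = g·(Δρ/ρ₀)/Δz = 9.81 × 3.6351 × 10⁻³ / 38 = 9.3843 × 10⁻⁴ s⁻².
N = √(9.3843 × 10⁻⁴) = 0.030634 rad s⁻¹ → T = 2π/N = 205.10 s = 3.4183 min ≈ 3.42 min.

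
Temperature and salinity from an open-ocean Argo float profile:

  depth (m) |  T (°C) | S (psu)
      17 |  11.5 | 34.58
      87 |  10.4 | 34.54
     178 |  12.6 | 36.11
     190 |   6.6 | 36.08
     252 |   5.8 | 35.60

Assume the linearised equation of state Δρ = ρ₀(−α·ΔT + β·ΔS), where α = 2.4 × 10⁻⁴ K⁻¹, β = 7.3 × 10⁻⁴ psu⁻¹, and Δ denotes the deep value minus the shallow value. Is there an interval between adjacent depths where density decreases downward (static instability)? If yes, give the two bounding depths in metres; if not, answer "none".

190–252 m

Evaluate Δρ/ρ₀ = −αΔT + βΔS across each adjacent pair:
  17–87 m: −αΔT+βΔS = −(2.4 × 10⁻⁴)(-1.1)+(7.3 × 10⁻⁴)(-0.04) = 2.3 × 10⁻⁴ → stable
  87–178 m: −αΔT+βΔS = −(2.4 × 10⁻⁴)(+2.2)+(7.3 × 10⁻⁴)(+1.57) = 6.2 × 10⁻⁴ → stable
  178–190 m: −αΔT+βΔS = −(2.4 × 10⁻⁴)(-6.0)+(7.3 × 10⁻⁴)(-0.03) = 1.4 × 10⁻³ → stable
  190–252 m: −αΔT+βΔS = −(2.4 × 10⁻⁴)(-0.8)+(7.3 × 10⁻⁴)(-0.48) = -1.6 × 10⁻⁴ → UNSTABLE
The 190–252 m interval has Δρ < 0: lighter water underlies denser water.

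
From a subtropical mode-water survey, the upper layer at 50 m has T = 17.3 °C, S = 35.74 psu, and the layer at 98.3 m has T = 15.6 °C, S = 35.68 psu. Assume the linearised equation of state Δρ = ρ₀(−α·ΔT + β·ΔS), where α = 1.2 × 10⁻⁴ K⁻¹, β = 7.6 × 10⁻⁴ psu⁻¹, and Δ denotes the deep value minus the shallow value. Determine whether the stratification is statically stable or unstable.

stable

ΔT = 15.6 − 17.3 = -1.7 K and ΔS = 35.68 − 35.74 = -0.06 psu (deep − shallow).
−αΔT = 2.04 × 10⁻⁴; βΔS = -4.56 × 10⁻⁵; sum Δρ/ρ₀ = 1.584 × 10⁻⁴.
Δρ/ρ₀ > 0, so Δρ > 0: deeper water is denser → statically stable.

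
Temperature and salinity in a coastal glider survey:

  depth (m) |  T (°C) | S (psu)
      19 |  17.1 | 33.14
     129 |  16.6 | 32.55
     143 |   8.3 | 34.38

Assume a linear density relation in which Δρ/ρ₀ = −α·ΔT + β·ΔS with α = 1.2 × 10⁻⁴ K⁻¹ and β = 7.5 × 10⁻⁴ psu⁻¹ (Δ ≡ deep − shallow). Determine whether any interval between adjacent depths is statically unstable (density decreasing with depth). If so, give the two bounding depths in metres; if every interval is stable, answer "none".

19–129 m

Evaluate Δρ/ρ₀ = −αΔT + βΔS across each adjacent pair:
  19–129 m: −αΔT+βΔS = −(1.2 × 10⁻⁴)(-0.5)+(7.5 × 10⁻⁴)(-0.59) = -3.8 × 10⁻⁴ → UNSTABLE
  129–143 m: −αΔT+βΔS = −(1.2 × 10⁻⁴)(-8.3)+(7.5 × 10⁻⁴)(+1.83) = 2.4 × 10⁻³ → stable
The 19–129 m interval has Δρ < 0: lighter water underlies denser water.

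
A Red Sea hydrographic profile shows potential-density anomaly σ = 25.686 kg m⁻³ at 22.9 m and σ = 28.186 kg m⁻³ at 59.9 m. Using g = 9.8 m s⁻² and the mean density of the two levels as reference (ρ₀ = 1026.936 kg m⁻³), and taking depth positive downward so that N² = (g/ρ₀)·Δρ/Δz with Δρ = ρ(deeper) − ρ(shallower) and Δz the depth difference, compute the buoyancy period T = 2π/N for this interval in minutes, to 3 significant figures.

4.12 min

Δρ = 1028.186 − 1025.686 = 2.500 kg m⁻³ over Δz = 59.9 − 22.9 = 37 m.
N² = (9.8/1026.936) × (2.500/37) = 6.4479 × 10⁻⁴ s⁻².
N = √(6.4479 × 10⁻⁴) = 0.025393 rad s⁻¹, so T = 2π/N = 247.44 s = 4.1240 min ≈ 4.12 min.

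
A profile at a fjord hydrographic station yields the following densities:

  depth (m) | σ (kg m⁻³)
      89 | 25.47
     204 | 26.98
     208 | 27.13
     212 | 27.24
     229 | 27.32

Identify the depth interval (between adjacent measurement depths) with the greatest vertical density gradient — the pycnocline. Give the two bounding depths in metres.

Compute the density gradient over each adjacent pair:
  89–204 m: Δρ/Δz = 1.51/115 = 0.013 kg m⁻⁴
  204–208 m: Δρ/Δz = 0.15/4 = 0.037 kg m⁻⁴
  208–212 m: Δρ/Δz = 0.11/4 = 0.028 kg m⁻⁴
  212–229 m: Δρ/Δz = 0.08/17 = 4.7 × 10⁻³ kg m⁻⁴
The largest gradient is in the 204–208 m interval — the pycnocline.

204–208 m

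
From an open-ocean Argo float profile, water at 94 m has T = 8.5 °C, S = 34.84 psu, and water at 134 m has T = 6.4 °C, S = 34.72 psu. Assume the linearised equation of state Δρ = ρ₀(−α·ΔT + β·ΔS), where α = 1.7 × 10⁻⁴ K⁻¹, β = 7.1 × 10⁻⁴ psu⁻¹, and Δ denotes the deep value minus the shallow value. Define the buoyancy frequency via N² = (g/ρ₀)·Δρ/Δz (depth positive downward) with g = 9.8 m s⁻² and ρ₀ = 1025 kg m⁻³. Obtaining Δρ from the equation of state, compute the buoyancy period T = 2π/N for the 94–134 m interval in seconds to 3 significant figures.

ΔT = -2.1 K, ΔS = -0.12 psu (deep − shallow).
Δρ/ρ₀ = −αΔT + βΔS = 3.57 × 10⁻⁴ − 8.52 × 10⁻⁵ = 2.718 × 10⁻⁴, so Δρ ≈ 0.2786 kg m⁻³.
N² = (g/ρ₀)·Δρ/Δz = g·(Δρ/ρ₀)/Δz = 9.8 × 2.718 × 10⁻⁴ / 40 = 6.6591 × 10⁻⁵ s⁻².
N = √(6.6591 × 10⁻⁵) = 8.1603 × 10⁻³ rad s⁻¹ → T = 2π/N = 769.97 s ≈ 770 s.

770 s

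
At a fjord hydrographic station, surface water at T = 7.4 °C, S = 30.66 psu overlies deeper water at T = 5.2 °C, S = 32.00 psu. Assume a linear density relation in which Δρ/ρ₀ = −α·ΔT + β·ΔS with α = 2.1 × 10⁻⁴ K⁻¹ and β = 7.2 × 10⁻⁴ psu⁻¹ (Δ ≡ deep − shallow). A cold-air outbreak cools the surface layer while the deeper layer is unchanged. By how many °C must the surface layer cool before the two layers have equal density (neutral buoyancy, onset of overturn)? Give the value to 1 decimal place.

Neutral buoyancy requires Δρ = 0, i.e. −α(T_deep − T_surf′) + β(S_deep − S_surf) = 0.
T_surf′ = T_deep − (β/α)·ΔS = 5.2 − (7.2 × 10⁻⁴/2.1 × 10⁻⁴)·(+1.34) = 0.606 °C.
Cooling required: 7.4 − (0.606) = 6.794 °C.

6.8 °C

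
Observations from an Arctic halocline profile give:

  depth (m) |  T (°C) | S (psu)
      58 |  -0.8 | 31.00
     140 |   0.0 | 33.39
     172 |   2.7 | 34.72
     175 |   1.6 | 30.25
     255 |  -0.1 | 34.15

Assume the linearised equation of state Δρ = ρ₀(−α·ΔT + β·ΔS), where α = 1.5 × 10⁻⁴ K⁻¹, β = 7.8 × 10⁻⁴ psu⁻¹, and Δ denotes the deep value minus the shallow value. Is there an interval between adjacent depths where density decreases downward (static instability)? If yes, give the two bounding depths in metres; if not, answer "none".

172–175 m

Evaluate Δρ/ρ₀ = −αΔT + βΔS across each adjacent pair:
  58–140 m: −αΔT+βΔS = −(1.5 × 10⁻⁴)(+0.8)+(7.8 × 10⁻⁴)(+2.39) = 1.7 × 10⁻³ → stable
  140–172 m: −αΔT+βΔS = −(1.5 × 10⁻⁴)(+2.7)+(7.8 × 10⁻⁴)(+1.33) = 6.3 × 10⁻⁴ → stable
  172–175 m: −αΔT+βΔS = −(1.5 × 10⁻⁴)(-1.1)+(7.8 × 10⁻⁴)(-4.47) = -3.3 × 10⁻³ → UNSTABLE
  175–255 m: −αΔT+βΔS = −(1.5 × 10⁻⁴)(-1.7)+(7.8 × 10⁻⁴)(+3.90) = 3.3 × 10⁻³ → stable
The 172–175 m interval has Δρ < 0: lighter water underlies denser water.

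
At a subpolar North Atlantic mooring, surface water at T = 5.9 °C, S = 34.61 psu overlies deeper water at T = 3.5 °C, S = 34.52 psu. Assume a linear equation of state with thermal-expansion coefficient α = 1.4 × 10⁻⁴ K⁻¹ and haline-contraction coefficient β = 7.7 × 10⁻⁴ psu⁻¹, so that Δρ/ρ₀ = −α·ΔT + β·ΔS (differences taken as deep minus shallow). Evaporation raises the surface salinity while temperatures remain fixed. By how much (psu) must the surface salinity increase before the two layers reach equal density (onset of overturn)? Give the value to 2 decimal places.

0.35 psu

Neutral buoyancy requires −α(T_deep − T_surf) + β(S_deep − S_surf′) = 0.
S_surf′ = S_deep − (α/β)·ΔT = 34.52 − (1.4 × 10⁻⁴/7.7 × 10⁻⁴)·(-2.4) = 34.9564 psu.
Increase required: 34.9564 − 34.61 = 0.3464 psu.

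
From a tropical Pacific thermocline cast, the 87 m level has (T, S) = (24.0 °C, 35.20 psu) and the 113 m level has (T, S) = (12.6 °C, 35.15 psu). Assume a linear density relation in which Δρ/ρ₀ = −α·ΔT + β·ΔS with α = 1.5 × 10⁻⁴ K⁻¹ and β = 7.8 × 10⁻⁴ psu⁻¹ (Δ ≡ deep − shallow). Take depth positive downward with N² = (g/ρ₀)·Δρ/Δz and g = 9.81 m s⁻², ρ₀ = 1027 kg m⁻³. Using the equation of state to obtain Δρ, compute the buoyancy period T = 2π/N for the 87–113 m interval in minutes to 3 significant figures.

4.17 min

ΔT = -11.4 K, ΔS = -0.05 psu (deep − shallow).
Δρ/ρ₀ = −αΔT + βΔS = 1.71 × 10⁻³ − 3.90 × 10⁻⁵ = 1.671 × 10⁻³, so Δρ ≈ 1.716 kg m⁻³.
N² = (g/ρ₀)·Δρ/Δz = g·(Δρ/ρ₀)/Δz = 9.81 × 1.671 × 10⁻³ / 26 = 6.3048 × 10⁻⁴ s⁻².
N = √(6.3048 × 10⁻⁴) = 0.025109 rad s⁻¹ → T = 2π/N = 250.24 s = 4.1707 min ≈ 4.17 min.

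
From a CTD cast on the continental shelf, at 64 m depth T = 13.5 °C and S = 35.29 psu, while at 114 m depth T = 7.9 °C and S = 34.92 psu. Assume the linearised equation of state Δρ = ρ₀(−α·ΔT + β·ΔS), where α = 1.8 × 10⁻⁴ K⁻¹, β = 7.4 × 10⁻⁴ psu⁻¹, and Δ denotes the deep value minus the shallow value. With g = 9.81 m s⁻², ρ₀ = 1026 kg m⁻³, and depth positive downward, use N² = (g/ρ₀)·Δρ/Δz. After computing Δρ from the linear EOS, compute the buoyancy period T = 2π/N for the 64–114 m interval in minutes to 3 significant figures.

8.73 min

ΔT = -5.6 K, ΔS = -0.37 psu (deep − shallow).
Δρ/ρ₀ = −αΔT + βΔS = 1.008 × 10⁻³ − 2.738 × 10⁻⁴ = 7.342 × 10⁻⁴, so Δρ ≈ 0.7533 kg m⁻³.
N² = (g/ρ₀)·Δρ/Δz = g·(Δρ/ρ₀)/Δz = 9.81 × 7.342 × 10⁻⁴ / 50 = 1.4405 × 10⁻⁴ s⁻².
N = √(1.4405 × 10⁻⁴) = 0.012002 rad s⁻¹ → T = 2π/N = 523.51 s = 8.7252 min ≈ 8.73 min.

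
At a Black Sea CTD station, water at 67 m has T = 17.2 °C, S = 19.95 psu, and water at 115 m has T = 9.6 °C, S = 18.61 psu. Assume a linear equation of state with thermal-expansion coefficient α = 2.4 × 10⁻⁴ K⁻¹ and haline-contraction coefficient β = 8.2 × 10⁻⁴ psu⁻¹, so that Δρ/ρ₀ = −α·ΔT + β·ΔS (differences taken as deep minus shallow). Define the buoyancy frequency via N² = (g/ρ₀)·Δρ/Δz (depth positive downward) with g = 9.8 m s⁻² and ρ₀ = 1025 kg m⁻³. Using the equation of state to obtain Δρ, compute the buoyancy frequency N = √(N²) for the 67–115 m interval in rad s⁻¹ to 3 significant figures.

0.0122 rad s⁻¹

ΔT = -7.6 K, ΔS = -1.34 psu (deep − shallow).
Δρ/ρ₀ = −αΔT + βΔS = 1.824 × 10⁻³ − 1.0988 × 10⁻³ = 7.252 × 10⁻⁴, so Δρ ≈ 0.7433 kg m⁻³.
N² = (g/ρ₀)·Δρ/Δz = g·(Δρ/ρ₀)/Δz = 9.8 × 7.252 × 10⁻⁴ / 48 = 1.4806 × 10⁻⁴ s⁻².
N = √(1.4806 × 10⁻⁴) = 0.012168 rad s⁻¹ ≈ 0.0122 rad s⁻¹.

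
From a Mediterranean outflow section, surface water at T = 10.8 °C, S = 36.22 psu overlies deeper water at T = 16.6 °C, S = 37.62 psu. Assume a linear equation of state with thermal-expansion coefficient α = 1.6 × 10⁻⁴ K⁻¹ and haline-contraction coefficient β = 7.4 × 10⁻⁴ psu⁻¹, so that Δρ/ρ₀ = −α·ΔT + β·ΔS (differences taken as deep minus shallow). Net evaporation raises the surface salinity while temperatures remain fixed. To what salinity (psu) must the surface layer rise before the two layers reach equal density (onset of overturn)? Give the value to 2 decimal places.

36.37 psu

Neutral buoyancy requires −α(T_deep − T_surf) + β(S_deep − S_surf′) = 0.
S_surf′ = S_deep − (α/β)·ΔT = 37.62 − (1.6 × 10⁻⁴/7.4 × 10⁻⁴)·(+5.8) = 36.3659 psu.
Increase required: 36.3659 − 36.22 = 0.1459 psu.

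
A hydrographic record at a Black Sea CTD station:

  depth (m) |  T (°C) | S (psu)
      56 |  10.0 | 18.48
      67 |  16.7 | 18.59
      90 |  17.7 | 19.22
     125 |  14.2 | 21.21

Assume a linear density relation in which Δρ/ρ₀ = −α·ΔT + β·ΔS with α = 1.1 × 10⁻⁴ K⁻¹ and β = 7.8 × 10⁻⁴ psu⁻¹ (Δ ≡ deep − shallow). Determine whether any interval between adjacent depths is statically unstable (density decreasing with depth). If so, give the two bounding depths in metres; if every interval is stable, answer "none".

Evaluate Δρ/ρ₀ = −αΔT + βΔS across each adjacent pair:
  56–67 m: −αΔT+βΔS = −(1.1 × 10⁻⁴)(+6.7)+(7.8 × 10⁻⁴)(+0.11) = -6.5 × 10⁻⁴ → UNSTABLE
  67–90 m: −αΔT+βΔS = −(1.1 × 10⁻⁴)(+1.0)+(7.8 × 10⁻⁴)(+0.63) = 3.8 × 10⁻⁴ → stable
  90–125 m: −αΔT+βΔS = −(1.1 × 10⁻⁴)(-3.5)+(7.8 × 10⁻⁴)(+1.99) = 1.9 × 10⁻³ → stable
The 56–67 m interval has Δρ < 0: lighter water underlies denser water.

56–67 m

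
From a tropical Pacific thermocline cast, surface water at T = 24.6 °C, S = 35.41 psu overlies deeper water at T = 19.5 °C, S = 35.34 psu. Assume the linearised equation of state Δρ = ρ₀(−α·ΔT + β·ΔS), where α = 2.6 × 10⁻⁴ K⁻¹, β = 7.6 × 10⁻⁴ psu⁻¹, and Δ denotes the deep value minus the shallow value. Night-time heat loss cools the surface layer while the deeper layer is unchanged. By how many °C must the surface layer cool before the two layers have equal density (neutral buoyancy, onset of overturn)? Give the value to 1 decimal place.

Neutral buoyancy requires Δρ = 0, i.e. −α(T_deep − T_surf′) + β(S_deep − S_surf) = 0.
T_surf′ = T_deep − (β/α)·ΔS = 19.5 − (7.6 × 10⁻⁴/2.6 × 10⁻⁴)·(-0.07) = 19.705 °C.
Cooling required: 24.6 − (19.705) = 4.895 °C.

4.9 °C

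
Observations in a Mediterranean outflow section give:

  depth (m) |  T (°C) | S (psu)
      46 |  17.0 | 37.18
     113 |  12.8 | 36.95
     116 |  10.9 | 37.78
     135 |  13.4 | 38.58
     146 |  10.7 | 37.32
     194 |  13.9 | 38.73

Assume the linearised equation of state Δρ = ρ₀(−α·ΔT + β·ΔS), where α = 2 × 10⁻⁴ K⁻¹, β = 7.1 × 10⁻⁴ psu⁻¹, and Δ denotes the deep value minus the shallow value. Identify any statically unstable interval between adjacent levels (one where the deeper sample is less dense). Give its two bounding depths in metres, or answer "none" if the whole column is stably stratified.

135–146 m

Evaluate Δρ/ρ₀ = −αΔT + βΔS across each adjacent pair:
  46–113 m: −αΔT+βΔS = −(2 × 10⁻⁴)(-4.2)+(7.1 × 10⁻⁴)(-0.23) = 6.8 × 10⁻⁴ → stable
  113–116 m: −αΔT+βΔS = −(2 × 10⁻⁴)(-1.9)+(7.1 × 10⁻⁴)(+0.83) = 9.7 × 10⁻⁴ → stable
  116–135 m: −αΔT+βΔS = −(2 × 10⁻⁴)(+2.5)+(7.1 × 10⁻⁴)(+0.80) = 6.8 × 10⁻⁵ → stable
  135–146 m: −αΔT+βΔS = −(2 × 10⁻⁴)(-2.7)+(7.1 × 10⁻⁴)(-1.26) = -3.5 × 10⁻⁴ → UNSTABLE
  146–194 m: −αΔT+βΔS = −(2 × 10⁻⁴)(+3.2)+(7.1 × 10⁻⁴)(+1.41) = 3.6 × 10⁻⁴ → stable
The 135–146 m interval has Δρ < 0: lighter water underlies denser water.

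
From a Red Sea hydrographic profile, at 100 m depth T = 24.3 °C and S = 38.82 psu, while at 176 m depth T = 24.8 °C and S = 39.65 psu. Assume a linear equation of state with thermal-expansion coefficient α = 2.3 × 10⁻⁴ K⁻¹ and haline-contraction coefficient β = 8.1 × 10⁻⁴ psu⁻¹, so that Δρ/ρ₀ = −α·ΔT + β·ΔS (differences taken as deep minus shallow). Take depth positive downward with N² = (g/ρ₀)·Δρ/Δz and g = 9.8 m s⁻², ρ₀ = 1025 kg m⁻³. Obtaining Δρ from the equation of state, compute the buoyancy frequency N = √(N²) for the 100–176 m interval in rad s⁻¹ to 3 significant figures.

ΔT = +0.5 K, ΔS = +0.83 psu (deep − shallow).
Δρ/ρ₀ = −αΔT + βΔS = -1.15 × 10⁻⁴ + 6.723 × 10⁻⁴ = 5.573 × 10⁻⁴, so Δρ ≈ 0.5712 kg m⁻³.
N² = (g/ρ₀)·Δρ/Δz = g·(Δρ/ρ₀)/Δz = 9.8 × 5.573 × 10⁻⁴ / 76 = 7.1862 × 10⁻⁵ s⁻².
N = √(7.1862 × 10⁻⁵) = 8.4771 × 10⁻³ rad s⁻¹ ≈ 8.48 × 10⁻³ rad s⁻¹.

8.48 × 10⁻³ rad s⁻¹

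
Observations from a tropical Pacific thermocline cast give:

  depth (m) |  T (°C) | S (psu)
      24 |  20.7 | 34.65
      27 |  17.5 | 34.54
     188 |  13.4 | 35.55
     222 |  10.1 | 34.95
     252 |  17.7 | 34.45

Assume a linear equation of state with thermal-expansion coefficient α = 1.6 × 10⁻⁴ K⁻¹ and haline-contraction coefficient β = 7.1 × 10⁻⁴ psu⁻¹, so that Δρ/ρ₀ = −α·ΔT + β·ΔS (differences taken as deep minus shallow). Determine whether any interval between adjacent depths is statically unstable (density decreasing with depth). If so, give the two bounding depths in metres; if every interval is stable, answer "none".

222–252 m

Evaluate Δρ/ρ₀ = −αΔT + βΔS across each adjacent pair:
  24–27 m: −αΔT+βΔS = −(1.6 × 10⁻⁴)(-3.2)+(7.1 × 10⁻⁴)(-0.11) = 4.3 × 10⁻⁴ → stable
  27–188 m: −αΔT+βΔS = −(1.6 × 10⁻⁴)(-4.1)+(7.1 × 10⁻⁴)(+1.01) = 1.4 × 10⁻³ → stable
  188–222 m: −αΔT+βΔS = −(1.6 × 10⁻⁴)(-3.3)+(7.1 × 10⁻⁴)(-0.60) = 1.0 × 10⁻⁴ → stable
  222–252 m: −αΔT+βΔS = −(1.6 × 10⁻⁴)(+7.6)+(7.1 × 10⁻⁴)(-0.50) = -1.6 × 10⁻³ → UNSTABLE
The 222–252 m interval has Δρ < 0: lighter water underlies denser water.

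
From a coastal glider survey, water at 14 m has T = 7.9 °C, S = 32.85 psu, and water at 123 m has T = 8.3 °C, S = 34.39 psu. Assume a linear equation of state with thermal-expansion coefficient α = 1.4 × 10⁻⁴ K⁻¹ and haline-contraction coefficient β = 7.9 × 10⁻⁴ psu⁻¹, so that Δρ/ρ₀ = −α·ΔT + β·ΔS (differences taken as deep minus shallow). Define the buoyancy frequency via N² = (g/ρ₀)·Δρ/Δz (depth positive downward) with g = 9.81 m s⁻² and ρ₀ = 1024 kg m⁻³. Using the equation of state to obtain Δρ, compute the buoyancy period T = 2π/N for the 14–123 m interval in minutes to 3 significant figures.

ΔT = +0.4 K, ΔS = +1.54 psu (deep − shallow).
Δρ/ρ₀ = −αΔT + βΔS = -5.60 × 10⁻⁵ + 1.2166 × 10⁻³ = 1.1606 × 10⁻³, so Δρ ≈ 1.188 kg m⁻³.
N² = (g/ρ₀)·Δρ/Δz = g·(Δρ/ρ₀)/Δz = 9.81 × 1.1606 × 10⁻³ / 109 = 1.0445 × 10⁻⁴ s⁻².
N = √(1.0445 × 10⁻⁴) = 0.010220 rad s⁻¹ → T = 2π/N = 614.79 s = 10.246 min ≈ 10.2 min.

10.2 min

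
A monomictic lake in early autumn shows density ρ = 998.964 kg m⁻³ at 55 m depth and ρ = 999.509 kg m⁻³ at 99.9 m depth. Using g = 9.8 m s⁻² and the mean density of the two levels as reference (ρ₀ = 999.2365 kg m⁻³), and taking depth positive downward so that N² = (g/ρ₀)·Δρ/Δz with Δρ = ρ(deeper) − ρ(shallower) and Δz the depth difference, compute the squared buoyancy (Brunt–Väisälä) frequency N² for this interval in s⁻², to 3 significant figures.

1.19 × 10⁻⁴ s⁻²

Δρ = 999.509 − 998.964 = 0.545 kg m⁻³ over Δz = 99.9 − 55 = 44.9 m.
N² = (9.8/999.2365) × (0.545/44.9) = 1.1904 × 10⁻⁴ s⁻² ≈ 1.19 × 10⁻⁴ s⁻².
N² > 0, so the interval is statically stable.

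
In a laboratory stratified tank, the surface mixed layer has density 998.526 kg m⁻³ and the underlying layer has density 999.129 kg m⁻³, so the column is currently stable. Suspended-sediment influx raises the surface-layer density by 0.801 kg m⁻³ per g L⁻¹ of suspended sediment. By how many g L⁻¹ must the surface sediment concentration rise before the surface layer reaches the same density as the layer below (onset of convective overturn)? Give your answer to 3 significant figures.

Density deficit of the surface layer: 999.129 − 998.526 = 0.603 kg m⁻³.
Required change = 0.603 / 0.801 = 0.753 g L⁻¹.

0.753 g L⁻¹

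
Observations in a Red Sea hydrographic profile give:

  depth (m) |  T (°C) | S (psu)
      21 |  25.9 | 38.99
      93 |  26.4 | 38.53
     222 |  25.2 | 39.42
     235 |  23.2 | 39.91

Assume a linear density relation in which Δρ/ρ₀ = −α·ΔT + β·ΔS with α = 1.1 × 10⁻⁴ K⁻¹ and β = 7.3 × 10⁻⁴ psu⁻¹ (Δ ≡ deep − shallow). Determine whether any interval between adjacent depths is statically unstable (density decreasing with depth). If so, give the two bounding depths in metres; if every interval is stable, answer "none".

Evaluate Δρ/ρ₀ = −αΔT + βΔS across each adjacent pair:
  21–93 m: −αΔT+βΔS = −(1.1 × 10⁻⁴)(+0.5)+(7.3 × 10⁻⁴)(-0.46) = -3.9 × 10⁻⁴ → UNSTABLE
  93–222 m: −αΔT+βΔS = −(1.1 × 10⁻⁴)(-1.2)+(7.3 × 10⁻⁴)(+0.89) = 7.8 × 10⁻⁴ → stable
  222–235 m: −αΔT+βΔS = −(1.1 × 10⁻⁴)(-2.0)+(7.3 × 10⁻⁴)(+0.49) = 5.8 × 10⁻⁴ → stable
The 21–93 m interval has Δρ < 0: lighter water underlies denser water.

21–93 m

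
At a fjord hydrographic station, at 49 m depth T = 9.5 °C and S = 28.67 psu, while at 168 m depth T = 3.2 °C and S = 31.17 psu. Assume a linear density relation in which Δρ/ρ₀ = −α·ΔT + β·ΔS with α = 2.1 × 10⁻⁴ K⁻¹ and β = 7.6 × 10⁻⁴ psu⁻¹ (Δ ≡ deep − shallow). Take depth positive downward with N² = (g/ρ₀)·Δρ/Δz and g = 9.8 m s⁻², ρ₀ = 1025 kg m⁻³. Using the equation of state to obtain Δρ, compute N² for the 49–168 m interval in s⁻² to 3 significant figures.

ΔT = -6.3 K, ΔS = +2.50 psu (deep − shallow).
Δρ/ρ₀ = −αΔT + βΔS = 1.323 × 10⁻³ + 1.90 × 10⁻³ = 3.223 × 10⁻³, so Δρ ≈ 3.304 kg m⁻³.
N² = (g/ρ₀)·Δρ/Δz = g·(Δρ/ρ₀)/Δz = 9.8 × 3.223 × 10⁻³ / 119 = 2.6542 × 10⁻⁴ s⁻² ≈ 2.65 × 10⁻⁴ s⁻².

2.65 × 10⁻⁴ s⁻²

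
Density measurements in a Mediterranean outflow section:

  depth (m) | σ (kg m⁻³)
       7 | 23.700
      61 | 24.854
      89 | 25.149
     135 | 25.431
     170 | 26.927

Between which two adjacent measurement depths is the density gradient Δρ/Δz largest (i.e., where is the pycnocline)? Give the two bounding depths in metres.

Compute the density gradient over each adjacent pair:
  7–61 m: Δρ/Δz = 1.154/54 = 0.021 kg m⁻⁴
  61–89 m: Δρ/Δz = 0.295/28 = 0.011 kg m⁻⁴
  89–135 m: Δρ/Δz = 0.282/46 = 6.1 × 10⁻³ kg m⁻⁴
  135–170 m: Δρ/Δz = 1.496/35 = 0.043 kg m⁻⁴
The largest gradient is in the 135–170 m interval — the pycnocline.

135–170 m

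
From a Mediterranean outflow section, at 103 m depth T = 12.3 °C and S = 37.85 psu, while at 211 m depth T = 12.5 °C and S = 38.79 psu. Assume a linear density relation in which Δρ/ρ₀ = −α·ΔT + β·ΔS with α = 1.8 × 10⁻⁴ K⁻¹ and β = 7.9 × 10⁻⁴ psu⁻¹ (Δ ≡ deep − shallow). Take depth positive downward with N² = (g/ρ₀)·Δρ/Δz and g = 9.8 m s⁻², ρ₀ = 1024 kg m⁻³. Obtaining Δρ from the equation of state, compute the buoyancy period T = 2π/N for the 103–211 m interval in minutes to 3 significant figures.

ΔT = +0.2 K, ΔS = +0.94 psu (deep − shallow).
Δρ/ρ₀ = −αΔT + βΔS = -3.60 × 10⁻⁵ + 7.426 × 10⁻⁴ = 7.066 × 10⁻⁴, so Δρ ≈ 0.7236 kg m⁻³.
N² = (g/ρ₀)·Δρ/Δz = g·(Δρ/ρ₀)/Δz = 9.8 × 7.066 × 10⁻⁴ / 108 = 6.4117 × 10⁻⁵ s⁻².
N = √(6.4117 × 10⁻⁵) = 8.0073 × 10⁻³ rad s⁻¹ → T = 2π/N = 784.68 s = 13.078 min ≈ 13.1 min.

13.1 min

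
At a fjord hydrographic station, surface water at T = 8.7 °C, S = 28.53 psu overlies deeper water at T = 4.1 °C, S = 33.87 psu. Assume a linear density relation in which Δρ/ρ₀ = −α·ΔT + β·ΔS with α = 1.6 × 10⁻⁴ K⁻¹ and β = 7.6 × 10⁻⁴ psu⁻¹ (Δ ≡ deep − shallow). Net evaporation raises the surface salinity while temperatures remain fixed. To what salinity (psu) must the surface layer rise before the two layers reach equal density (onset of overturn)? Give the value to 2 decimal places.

34.84 psu

Neutral buoyancy requires −α(T_deep − T_surf) + β(S_deep − S_surf′) = 0.
S_surf′ = S_deep − (α/β)·ΔT = 33.87 − (1.6 × 10⁻⁴/7.6 × 10⁻⁴)·(-4.6) = 34.8384 psu.
Increase required: 34.8384 − 28.53 = 6.3084 psu.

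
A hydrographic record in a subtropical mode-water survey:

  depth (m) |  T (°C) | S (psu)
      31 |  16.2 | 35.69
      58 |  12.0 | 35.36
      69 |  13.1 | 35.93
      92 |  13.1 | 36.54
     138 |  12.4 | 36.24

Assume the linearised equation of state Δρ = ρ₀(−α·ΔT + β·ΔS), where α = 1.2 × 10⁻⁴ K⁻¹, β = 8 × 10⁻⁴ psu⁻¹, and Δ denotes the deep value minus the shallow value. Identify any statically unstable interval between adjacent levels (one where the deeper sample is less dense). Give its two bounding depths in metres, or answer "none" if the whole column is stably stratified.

92–138 m

Evaluate Δρ/ρ₀ = −αΔT + βΔS across each adjacent pair:
  31–58 m: −αΔT+βΔS = −(1.2 × 10⁻⁴)(-4.2)+(8 × 10⁻⁴)(-0.33) = 2.4 × 10⁻⁴ → stable
  58–69 m: −αΔT+βΔS = −(1.2 × 10⁻⁴)(+1.1)+(8 × 10⁻⁴)(+0.57) = 3.2 × 10⁻⁴ → stable
  69–92 m: −αΔT+βΔS = −(1.2 × 10⁻⁴)(+0.0)+(8 × 10⁻⁴)(+0.61) = 4.9 × 10⁻⁴ → stable
  92–138 m: −αΔT+βΔS = −(1.2 × 10⁻⁴)(-0.7)+(8 × 10⁻⁴)(-0.30) = -1.6 × 10⁻⁴ → UNSTABLE
The 92–138 m interval has Δρ < 0: lighter water underlies denser water.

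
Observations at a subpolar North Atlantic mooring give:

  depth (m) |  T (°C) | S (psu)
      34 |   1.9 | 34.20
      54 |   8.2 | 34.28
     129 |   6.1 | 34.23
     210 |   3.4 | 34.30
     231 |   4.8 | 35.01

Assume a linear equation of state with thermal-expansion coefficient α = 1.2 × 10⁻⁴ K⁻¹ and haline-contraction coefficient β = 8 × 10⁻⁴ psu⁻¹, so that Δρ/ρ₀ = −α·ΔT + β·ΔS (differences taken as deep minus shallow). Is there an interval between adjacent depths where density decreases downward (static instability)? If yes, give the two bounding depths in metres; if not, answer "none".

34–54 m

Evaluate Δρ/ρ₀ = −αΔT + βΔS across each adjacent pair:
  34–54 m: −αΔT+βΔS = −(1.2 × 10⁻⁴)(+6.3)+(8 × 10⁻⁴)(+0.08) = -6.9 × 10⁻⁴ → UNSTABLE
  54–129 m: −αΔT+βΔS = −(1.2 × 10⁻⁴)(-2.1)+(8 × 10⁻⁴)(-0.05) = 2.1 × 10⁻⁴ → stable
  129–210 m: −αΔT+βΔS = −(1.2 × 10⁻⁴)(-2.7)+(8 × 10⁻⁴)(+0.07) = 3.8 × 10⁻⁴ → stable
  210–231 m: −αΔT+βΔS = −(1.2 × 10⁻⁴)(+1.4)+(8 × 10⁻⁴)(+0.71) = 4.0 × 10⁻⁴ → stable
The 34–54 m interval has Δρ < 0: lighter water underlies denser water.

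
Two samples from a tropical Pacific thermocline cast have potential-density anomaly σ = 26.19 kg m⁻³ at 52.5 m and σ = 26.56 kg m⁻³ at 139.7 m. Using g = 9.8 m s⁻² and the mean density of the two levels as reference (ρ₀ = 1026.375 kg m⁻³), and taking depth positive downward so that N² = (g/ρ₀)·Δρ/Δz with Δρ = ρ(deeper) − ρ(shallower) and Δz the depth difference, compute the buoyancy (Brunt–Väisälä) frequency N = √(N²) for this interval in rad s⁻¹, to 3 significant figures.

Δρ = 1026.56 − 1026.19 = 0.37 kg m⁻³ over Δz = 139.7 − 52.5 = 87.2 m.
N² = (9.8/1026.375) × (0.37/87.2) = 4.0514 × 10⁻⁵ s⁻².
N = √(4.0514 × 10⁻⁵) = 6.3651 × 10⁻³ rad s⁻¹ ≈ 6.37 × 10⁻³ rad s⁻¹.

6.37 × 10⁻³ rad s⁻¹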